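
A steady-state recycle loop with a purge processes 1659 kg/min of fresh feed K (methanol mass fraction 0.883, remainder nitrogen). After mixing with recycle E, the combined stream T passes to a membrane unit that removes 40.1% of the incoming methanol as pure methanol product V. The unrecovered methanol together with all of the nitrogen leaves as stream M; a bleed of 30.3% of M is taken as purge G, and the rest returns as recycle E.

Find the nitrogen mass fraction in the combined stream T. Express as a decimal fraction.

0.203

nitrogen enters only via K and leaves only via the purge: 1659×0.117 = 0.303×(nitrogen in M), and the membrane unit passes all nitrogen, so nitrogen in T = nitrogen in M = 640.6 kg/min.
methanol in T: m_A = 1659×0.883 + (1−0.303)·(1−0.401)·m_A, so m_A = 1464.9/0.5825 = 2514.9 kg/min.
T = 2514.9 + 640.6 = 3155.5 kg/min.
nitrogen fraction in T = 640.6/3155.5 = 0.203.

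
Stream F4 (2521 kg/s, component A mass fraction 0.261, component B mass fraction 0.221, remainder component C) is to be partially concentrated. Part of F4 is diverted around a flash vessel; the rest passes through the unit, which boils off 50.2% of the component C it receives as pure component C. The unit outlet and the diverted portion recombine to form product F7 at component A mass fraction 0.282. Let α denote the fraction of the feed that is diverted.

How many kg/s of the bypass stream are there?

All 2521×0.261 = 657.98 kg/s of component A reaches F7, so F7 = 657.98/0.282 = 2333.3 kg/s and vapour = 187.73 kg/s.
The evaporator receives (1−α)·2521 of feed at 0.518 component C and removes 0.502 of that component C:
0.502×0.518×(1−α)×2521 = 187.73
(1−α) = 187.73/655.55 = 0.2864;  α = 0.7136.
Bypass flow = 0.7136×2521 = 1799 kg/s.

1799 kg/s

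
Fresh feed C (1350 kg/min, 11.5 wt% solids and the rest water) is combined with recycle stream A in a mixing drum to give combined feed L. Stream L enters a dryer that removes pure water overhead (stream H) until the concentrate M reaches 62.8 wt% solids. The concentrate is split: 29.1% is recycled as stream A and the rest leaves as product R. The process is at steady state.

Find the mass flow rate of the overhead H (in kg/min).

1103 kg/min

Overall solids balance (none leaves overhead): solids in fresh feed = solids in product, i.e. 1350×0.115 = (1−0.291)·M·0.628.
M = 155.25/(0.628×0.709) = 348.68 kg/min.
Recycle A = 0.291×348.68 = 101.47 kg/min.
Combined feed L = 1350 + 101.47 = 1451.5 kg/min.
Overhead H = L − M = 1451.5 − 348.68 = 1102.8 kg/min.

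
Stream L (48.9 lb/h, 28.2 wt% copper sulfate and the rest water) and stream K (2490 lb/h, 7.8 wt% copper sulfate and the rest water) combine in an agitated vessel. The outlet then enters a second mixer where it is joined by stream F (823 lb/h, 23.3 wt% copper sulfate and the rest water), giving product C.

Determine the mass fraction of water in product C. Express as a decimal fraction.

0.881

Overall, product flow = 3361.9 lb/h.
water in = 48.9×0.718 + 2490×0.922 + 823×0.767 = 2962.1 lb/h.
water fraction in C = 0.881.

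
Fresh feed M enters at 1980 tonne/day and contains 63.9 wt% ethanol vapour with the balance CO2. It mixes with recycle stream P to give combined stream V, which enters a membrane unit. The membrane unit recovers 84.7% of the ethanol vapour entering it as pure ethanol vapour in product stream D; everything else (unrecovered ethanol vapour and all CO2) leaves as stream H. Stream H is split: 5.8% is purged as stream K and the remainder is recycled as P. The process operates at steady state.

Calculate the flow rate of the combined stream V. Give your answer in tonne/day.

CO2 enters only via M and leaves only via the purge: 1980×0.361 = 0.058×(CO2 in H), and the membrane unit passes all CO2, so CO2 in V = CO2 in H = 12324 tonne/day.
ethanol vapour in V: m_A = 1980×0.639 + (1−0.058)·(1−0.847)·m_A, so m_A = 1265.2/0.8559 = 1478.3 tonne/day.
V = 1478.3 + 12324 = 13802 tonne/day.

13800 tonne/day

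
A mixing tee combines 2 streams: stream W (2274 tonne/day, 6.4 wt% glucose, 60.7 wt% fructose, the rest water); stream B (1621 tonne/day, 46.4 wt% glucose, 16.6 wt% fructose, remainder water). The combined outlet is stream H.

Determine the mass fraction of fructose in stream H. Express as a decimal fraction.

Total flow out = 2274 + 1621 = 3895 tonne/day.
fructose in = 2274×0.607 + 1621×0.166 = 1649.4 tonne/day.
fructose mass fraction in H = 1649.4/3895 = 0.423.

0.423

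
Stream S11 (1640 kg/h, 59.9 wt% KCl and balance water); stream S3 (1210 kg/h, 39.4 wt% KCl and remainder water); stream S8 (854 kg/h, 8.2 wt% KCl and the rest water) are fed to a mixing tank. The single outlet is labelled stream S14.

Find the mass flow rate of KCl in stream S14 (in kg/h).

KCl out = KCl in = 1640×0.599 + 1210×0.394 + 854×0.082 = 1529.1 kg/h.

1529 kg/h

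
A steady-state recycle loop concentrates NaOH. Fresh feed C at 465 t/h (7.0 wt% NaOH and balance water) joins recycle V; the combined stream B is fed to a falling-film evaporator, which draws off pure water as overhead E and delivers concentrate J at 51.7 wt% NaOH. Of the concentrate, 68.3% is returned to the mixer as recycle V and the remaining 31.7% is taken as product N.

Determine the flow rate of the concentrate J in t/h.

Overall NaOH balance (none leaves overhead): NaOH in fresh feed = NaOH in product, i.e. 465×0.070 = (1−0.683)·J·0.517.
J = 32.55/(0.517×0.317) = 198.61 t/h.

198.6 t/h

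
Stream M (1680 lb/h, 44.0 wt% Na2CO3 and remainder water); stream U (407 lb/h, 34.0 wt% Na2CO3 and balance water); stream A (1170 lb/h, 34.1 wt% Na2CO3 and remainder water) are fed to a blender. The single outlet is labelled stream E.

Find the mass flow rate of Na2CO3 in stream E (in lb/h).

1277 lb/h

Na2CO3 out = Na2CO3 in = 1680×0.440 + 407×0.340 + 1170×0.341 = 1276.6 lb/h.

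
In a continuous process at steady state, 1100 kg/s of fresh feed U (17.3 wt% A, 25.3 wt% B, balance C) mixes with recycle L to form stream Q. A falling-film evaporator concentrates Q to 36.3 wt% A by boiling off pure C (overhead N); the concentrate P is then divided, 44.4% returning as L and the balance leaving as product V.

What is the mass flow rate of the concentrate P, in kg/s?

Overall A balance (none leaves overhead): A in fresh feed = A in product, i.e. 1100×0.173 = (1−0.444)·P·0.363.
P = 190.3/(0.363×0.556) = 942.88 kg/s.

942.9 kg/s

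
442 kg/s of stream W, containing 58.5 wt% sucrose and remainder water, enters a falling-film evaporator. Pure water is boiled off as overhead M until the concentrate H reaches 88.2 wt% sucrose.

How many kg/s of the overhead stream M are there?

148.8 kg/s

sucrose is conserved: 442×0.585 = 258.57 kg/s all reports to the concentrate.
Concentrate = 258.57/(target fraction) = 293.16 kg/s.
Overhead = 442 − 293.16 = 148.84 kg/s.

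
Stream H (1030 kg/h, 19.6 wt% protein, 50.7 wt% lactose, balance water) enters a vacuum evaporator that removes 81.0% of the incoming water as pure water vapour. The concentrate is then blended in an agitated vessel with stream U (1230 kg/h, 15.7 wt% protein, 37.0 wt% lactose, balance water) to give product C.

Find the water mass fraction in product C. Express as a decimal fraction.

0.318

Vapour removed = 0.810×0.297×1030 = 247.79 kg/h; concentrate = 782.21 kg/h.
water reaching the mixer = 58.123 (from concentrate) + 1230×0.473 = 639.91 kg/h.
Product flow = 782.21 + 1230 = 2012.2 kg/h; water fraction = 0.318.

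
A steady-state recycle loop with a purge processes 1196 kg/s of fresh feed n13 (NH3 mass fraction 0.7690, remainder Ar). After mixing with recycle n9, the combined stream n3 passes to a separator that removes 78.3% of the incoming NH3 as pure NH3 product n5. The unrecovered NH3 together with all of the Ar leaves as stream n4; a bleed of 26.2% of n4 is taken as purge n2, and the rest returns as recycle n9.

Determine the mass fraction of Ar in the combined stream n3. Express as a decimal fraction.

Ar enters only via n13 and leaves only via the purge: 1196×0.231 = 0.262×(Ar in n4), and the separator passes all Ar, so Ar in n3 = Ar in n4 = 1054.5 kg/s.
NH3 in n3: m_A = 1196×0.769 + (1−0.262)·(1−0.783)·m_A, so m_A = 919.72/0.8399 = 1095.1 kg/s.
n3 = 1095.1 + 1054.5 = 2149.6 kg/s.
Ar fraction in n3 = 1054.5/2149.6 = 0.4906.

0.4906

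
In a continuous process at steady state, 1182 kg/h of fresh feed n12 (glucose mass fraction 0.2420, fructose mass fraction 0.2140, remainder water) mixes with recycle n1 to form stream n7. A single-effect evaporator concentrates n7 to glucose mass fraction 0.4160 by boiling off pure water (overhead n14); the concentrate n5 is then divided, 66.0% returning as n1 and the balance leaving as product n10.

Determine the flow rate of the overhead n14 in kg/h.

Overall glucose balance (none leaves overhead): glucose in fresh feed = glucose in product, i.e. 1182×0.242 = (1−0.660)·n5·0.416.
n5 = 286.04/(0.416×0.340) = 2022.4 kg/h.
Recycle n1 = 0.660×2022.4 = 1334.8 kg/h.
Combined feed n7 = 1182 + 1334.8 = 2516.8 kg/h.
Overhead n14 = n7 − n5 = 2516.8 − 2022.4 = 494.39 kg/h.

494.4 kg/h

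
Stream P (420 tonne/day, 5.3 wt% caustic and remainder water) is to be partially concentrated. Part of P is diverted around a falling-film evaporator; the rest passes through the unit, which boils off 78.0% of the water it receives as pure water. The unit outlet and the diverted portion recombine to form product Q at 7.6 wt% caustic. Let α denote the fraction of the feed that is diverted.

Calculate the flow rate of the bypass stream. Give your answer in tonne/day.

All 420×0.053 = 22.26 tonne/day of caustic reaches Q, so Q = 22.26/0.076 = 292.89 tonne/day and vapour = 127.11 tonne/day.
The evaporator receives (1−α)·420 of feed at 0.947 water and removes 0.780 of that water:
0.780×0.947×(1−α)×420 = 127.11
(1−α) = 127.11/310.24 = 0.4097;  α = 0.5903.
Bypass flow = 0.5903×420 = 247.92 tonne/day.

247.9 tonne/day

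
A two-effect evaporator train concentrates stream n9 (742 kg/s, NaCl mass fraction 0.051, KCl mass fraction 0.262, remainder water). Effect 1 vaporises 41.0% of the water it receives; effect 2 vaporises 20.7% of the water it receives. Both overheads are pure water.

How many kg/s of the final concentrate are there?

water in feed = 742×0.687 = 509.75 kg/s.
After stage 1: water left = (1−0.410)×509.75 = 300.75; stream total = 533 kg/s.
After stage 2: water left = (1−0.207)×300.75 = 238.5; final concentrate = 470.74 kg/s.

470.7 kg/s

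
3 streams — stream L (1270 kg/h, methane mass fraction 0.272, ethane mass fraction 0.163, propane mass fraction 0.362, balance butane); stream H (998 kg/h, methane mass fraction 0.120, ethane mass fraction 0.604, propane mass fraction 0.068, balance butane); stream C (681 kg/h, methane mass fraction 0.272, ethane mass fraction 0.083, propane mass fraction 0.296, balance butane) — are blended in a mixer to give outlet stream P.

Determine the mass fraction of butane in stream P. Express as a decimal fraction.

Total flow out = 1270 + 998 + 681 = 2949 kg/h.
butane in = 1270×0.203 + 998×0.208 + 681×0.349 = 703.06 kg/h.
butane mass fraction in P = 703.06/2949 = 0.238.

0.238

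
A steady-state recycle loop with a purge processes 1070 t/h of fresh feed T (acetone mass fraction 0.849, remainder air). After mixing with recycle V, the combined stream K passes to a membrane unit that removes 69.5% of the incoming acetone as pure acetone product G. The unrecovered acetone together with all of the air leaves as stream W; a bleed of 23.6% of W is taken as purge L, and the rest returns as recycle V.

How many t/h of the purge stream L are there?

air enters only via T and leaves only via the purge: 1070×0.151 = 0.236×(air in W), and the membrane unit passes all air, so air in K = air in W = 684.62 t/h.
acetone in K: m_A = 1070×0.849 + (1−0.236)·(1−0.695)·m_A, so m_A = 908.43/0.7670 = 1184.4 t/h.
W = (1−0.695)×1184.4 + 684.62 = 1045.9 t/h.
Purge L = 0.236×1045.9 = 246.82 t/h.

246.8 t/h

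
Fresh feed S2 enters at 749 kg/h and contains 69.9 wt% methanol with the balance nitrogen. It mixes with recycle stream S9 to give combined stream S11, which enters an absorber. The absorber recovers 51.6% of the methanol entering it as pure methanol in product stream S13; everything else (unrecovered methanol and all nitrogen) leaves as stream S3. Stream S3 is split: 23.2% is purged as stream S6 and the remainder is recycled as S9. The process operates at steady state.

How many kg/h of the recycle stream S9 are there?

nitrogen enters only via S2 and leaves only via the purge: 749×0.301 = 0.232×(nitrogen in S3), and the absorber passes all nitrogen, so nitrogen in S11 = nitrogen in S3 = 971.76 kg/h.
methanol in S11: m_A = 749×0.699 + (1−0.232)·(1−0.516)·m_A, so m_A = 523.55/0.6283 = 833.3 kg/h.
S3 = (1−0.516)×833.3 + 971.76 = 1375.1 kg/h.
Recycle S9 = (1−0.232)×1375.1 = 1056.1 kg/h.

1056 kg/h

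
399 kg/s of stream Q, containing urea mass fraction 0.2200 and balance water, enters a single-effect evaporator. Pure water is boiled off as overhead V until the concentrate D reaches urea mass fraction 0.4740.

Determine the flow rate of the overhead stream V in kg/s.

213.8 kg/s

urea is conserved: 399×0.220 = 87.78 kg/s all reports to the concentrate.
Concentrate = 87.78/(target fraction) = 185.19 kg/s.
Overhead = 399 − 185.19 = 213.81 kg/s.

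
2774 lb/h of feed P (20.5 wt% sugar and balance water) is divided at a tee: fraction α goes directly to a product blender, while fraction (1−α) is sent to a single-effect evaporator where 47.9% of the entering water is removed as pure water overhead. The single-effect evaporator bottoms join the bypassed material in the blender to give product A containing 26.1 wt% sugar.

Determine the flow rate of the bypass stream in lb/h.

All 2774×0.205 = 568.67 lb/h of sugar reaches A, so A = 568.67/0.261 = 2178.8 lb/h and vapour = 595.19 lb/h.
The evaporator receives (1−α)·2774 of feed at 0.795 water and removes 0.479 of that water:
0.479×0.795×(1−α)×2774 = 595.19
(1−α) = 595.19/1056.4 = 0.5634;  α = 0.4366.
Bypass flow = 0.4366×2774 = 1211 lb/h.

1211 lb/h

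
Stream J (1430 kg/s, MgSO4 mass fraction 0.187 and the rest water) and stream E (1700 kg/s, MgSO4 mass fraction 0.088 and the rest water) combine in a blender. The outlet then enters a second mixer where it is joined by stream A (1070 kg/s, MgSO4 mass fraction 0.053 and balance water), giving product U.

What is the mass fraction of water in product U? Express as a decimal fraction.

0.887

Overall, product flow = 4200 kg/s.
water in = 1430×0.813 + 1700×0.912 + 1070×0.947 = 3726.3 kg/s.
water fraction in U = 0.887.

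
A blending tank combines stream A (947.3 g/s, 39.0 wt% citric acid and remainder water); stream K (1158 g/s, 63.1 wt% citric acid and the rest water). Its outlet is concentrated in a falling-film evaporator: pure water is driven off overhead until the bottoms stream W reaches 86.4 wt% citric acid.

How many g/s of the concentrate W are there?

1273 g/s

citric acid entering = 947.3×0.390 + 1158×0.631 = 1100.1 g/s.
All citric acid reports to W, so W = 1100.1/0.864 = 1273.3 g/s.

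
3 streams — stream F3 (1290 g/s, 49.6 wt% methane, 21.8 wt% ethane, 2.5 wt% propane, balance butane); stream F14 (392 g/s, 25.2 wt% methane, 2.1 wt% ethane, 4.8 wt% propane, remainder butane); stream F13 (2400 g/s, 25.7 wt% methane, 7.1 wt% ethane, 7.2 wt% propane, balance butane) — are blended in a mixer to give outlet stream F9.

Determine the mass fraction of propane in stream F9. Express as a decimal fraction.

0.055

Total flow out = 1290 + 392 + 2400 = 4082 g/s.
propane in = 1290×0.025 + 392×0.048 + 2400×0.072 = 223.87 g/s.
propane mass fraction in F9 = 223.87/4082 = 0.055.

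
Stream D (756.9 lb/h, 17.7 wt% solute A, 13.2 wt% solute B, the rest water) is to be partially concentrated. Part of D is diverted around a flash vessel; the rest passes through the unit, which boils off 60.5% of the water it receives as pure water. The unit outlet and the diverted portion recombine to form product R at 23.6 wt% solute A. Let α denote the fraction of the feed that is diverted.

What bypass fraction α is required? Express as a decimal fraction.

0.402

All 756.9×0.177 = 133.97 lb/h of solute A reaches R, so R = 133.97/0.236 = 567.67 lb/h and vapour = 189.23 lb/h.
The evaporator receives (1−α)·756.9 of feed at 0.691 water and removes 0.605 of that water:
0.605×0.691×(1−α)×756.9 = 189.23
(1−α) = 189.23/316.43 = 0.5980;  α = 0.4020.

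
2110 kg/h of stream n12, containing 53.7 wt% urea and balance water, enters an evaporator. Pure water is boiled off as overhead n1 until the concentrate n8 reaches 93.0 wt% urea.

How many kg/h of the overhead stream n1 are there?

891.6 kg/h

urea is conserved: 2110×0.537 = 1133.1 kg/h all reports to the concentrate.
Concentrate = 1133.1/(target fraction) = 1218.4 kg/h.
Overhead = 2110 − 1218.4 = 891.65 kg/h.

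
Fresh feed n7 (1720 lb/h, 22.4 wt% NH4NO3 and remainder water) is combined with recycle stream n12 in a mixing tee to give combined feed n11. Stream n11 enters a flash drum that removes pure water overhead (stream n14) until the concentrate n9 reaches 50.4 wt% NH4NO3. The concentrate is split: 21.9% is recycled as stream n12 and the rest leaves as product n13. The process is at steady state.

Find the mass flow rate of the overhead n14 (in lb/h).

Overall NH4NO3 balance (none leaves overhead): NH4NO3 in fresh feed = NH4NO3 in product, i.e. 1720×0.224 = (1−0.219)·n9·0.504.
n9 = 385.28/(0.504×0.781) = 978.8 lb/h.
Recycle n12 = 0.219×978.8 = 214.36 lb/h.
Combined feed n11 = 1720 + 214.36 = 1934.4 lb/h.
Overhead n14 = n11 − n9 = 1934.4 − 978.8 = 955.56 lb/h.

955.6 lb/h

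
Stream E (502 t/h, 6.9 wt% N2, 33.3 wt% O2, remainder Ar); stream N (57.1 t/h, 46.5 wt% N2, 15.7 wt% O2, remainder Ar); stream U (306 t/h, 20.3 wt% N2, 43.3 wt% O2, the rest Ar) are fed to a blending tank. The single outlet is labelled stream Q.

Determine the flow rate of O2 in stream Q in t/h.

O2 out = O2 in = 502×0.333 + 57.1×0.157 + 306×0.433 = 308.63 t/h.

308.6 t/h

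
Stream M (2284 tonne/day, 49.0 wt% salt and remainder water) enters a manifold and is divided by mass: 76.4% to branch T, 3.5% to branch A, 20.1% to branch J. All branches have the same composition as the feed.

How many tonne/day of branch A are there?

Branch A flow = 0.035×2284 = 79.94 tonne/day.

79.94 tonne/day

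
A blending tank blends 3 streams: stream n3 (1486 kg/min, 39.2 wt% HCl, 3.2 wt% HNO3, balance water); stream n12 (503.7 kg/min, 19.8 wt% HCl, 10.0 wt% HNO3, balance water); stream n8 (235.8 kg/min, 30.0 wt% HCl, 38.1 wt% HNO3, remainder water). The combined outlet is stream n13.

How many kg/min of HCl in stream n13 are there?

HCl out = HCl in = 1486×0.392 + 503.7×0.198 + 235.8×0.300 = 752.98 kg/min.

753 kg/min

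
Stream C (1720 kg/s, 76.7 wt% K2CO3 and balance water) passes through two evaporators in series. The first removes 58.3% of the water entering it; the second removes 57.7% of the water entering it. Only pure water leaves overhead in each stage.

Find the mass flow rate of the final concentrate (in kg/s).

1390 kg/s

water in feed = 1720×0.233 = 400.76 kg/s.
After stage 1: water left = (1−0.583)×400.76 = 167.12; stream total = 1486.4 kg/s.
After stage 2: water left = (1−0.577)×167.12 = 70.69; final concentrate = 1389.9 kg/s.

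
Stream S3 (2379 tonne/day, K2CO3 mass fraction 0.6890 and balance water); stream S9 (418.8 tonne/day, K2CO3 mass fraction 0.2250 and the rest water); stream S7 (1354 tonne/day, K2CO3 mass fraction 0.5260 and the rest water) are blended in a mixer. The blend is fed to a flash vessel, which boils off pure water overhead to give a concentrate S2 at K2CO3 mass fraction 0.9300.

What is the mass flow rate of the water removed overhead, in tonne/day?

1522 tonne/day

K2CO3 entering = 2379×0.689 + 418.8×0.225 + 1354×0.526 = 2445.6 tonne/day.
All K2CO3 reports to S2, so S2 = 2445.6/0.930 = 2629.6 tonne/day.
Total feed = 4151.8 tonne/day; overhead = 4151.8 − 2629.6 = 1522.2 tonne/day.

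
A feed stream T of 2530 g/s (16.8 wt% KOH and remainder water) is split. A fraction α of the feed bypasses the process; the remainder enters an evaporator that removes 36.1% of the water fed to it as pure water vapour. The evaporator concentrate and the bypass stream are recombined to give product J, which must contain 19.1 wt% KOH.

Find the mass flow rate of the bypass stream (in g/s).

1516 g/s

All 2530×0.168 = 425.04 g/s of KOH reaches J, so J = 425.04/0.191 = 2225.3 g/s and vapour = 304.66 g/s.
The evaporator receives (1−α)·2530 of feed at 0.832 water and removes 0.361 of that water:
0.361×0.832×(1−α)×2530 = 304.66
(1−α) = 304.66/759.89 = 0.4009;  α = 0.5991.
Bypass flow = 0.5991×2530 = 1515.7 g/s.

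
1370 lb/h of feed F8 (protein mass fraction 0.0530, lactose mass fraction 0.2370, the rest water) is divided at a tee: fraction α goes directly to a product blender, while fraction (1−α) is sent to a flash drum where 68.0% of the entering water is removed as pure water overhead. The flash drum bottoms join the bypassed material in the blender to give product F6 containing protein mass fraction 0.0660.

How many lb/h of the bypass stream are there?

All 1370×0.053 = 72.61 lb/h of protein reaches F6, so F6 = 72.61/0.066 = 1100.2 lb/h and vapour = 269.85 lb/h.
The evaporator receives (1−α)·1370 of feed at 0.710 water and removes 0.680 of that water:
0.680×0.710×(1−α)×1370 = 269.85
(1−α) = 269.85/661.44 = 0.4080;  α = 0.5920.
Bypass flow = 0.5920×1370 = 811.08 lb/h.

811.1 lb/h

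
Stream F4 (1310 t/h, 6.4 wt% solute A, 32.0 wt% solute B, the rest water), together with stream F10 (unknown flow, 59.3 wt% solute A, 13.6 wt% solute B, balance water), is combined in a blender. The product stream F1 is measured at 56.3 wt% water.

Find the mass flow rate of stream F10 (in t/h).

Let F10 be the unknown flow. Total out = 1310 + F10.
water balance: 806.96 + 0.271·F10 = 0.563·(1310 + F10)
(0.271 − 0.563)·F10 = 0.563×1310 − 806.96 = -69.43
F10 = -69.43 / -0.292 = 237.77 t/h

237.8 t/h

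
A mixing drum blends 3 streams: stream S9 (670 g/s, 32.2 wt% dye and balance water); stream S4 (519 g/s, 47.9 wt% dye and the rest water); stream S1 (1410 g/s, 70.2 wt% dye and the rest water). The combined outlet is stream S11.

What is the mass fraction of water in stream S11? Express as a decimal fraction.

Total flow out = 670 + 519 + 1410 = 2599 g/s.
water in = 670×0.678 + 519×0.521 + 1410×0.298 = 1144.8 g/s.
water mass fraction in S11 = 1144.8/2599 = 0.440.

0.440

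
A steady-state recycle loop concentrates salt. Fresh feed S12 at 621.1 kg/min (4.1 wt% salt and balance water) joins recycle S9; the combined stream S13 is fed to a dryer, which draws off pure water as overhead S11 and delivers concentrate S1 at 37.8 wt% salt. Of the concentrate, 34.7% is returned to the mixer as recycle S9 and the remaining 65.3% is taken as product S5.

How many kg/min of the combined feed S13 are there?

656.9 kg/min

Overall salt balance (none leaves overhead): salt in fresh feed = salt in product, i.e. 621.1×0.041 = (1−0.347)·S1·0.378.
S1 = 25.465/(0.378×0.653) = 103.17 kg/min.
Recycle S9 = 0.347×103.17 = 35.799 kg/min.
Combined feed S13 = 621.1 + 35.799 = 656.9 kg/min.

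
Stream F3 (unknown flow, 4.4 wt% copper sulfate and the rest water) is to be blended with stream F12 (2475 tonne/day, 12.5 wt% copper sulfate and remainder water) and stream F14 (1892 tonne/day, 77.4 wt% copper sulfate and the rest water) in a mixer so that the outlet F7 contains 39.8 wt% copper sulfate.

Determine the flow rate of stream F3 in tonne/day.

100.9 tonne/day

Let F3 be the unknown flow. Total out = 4367 + F3.
copper sulfate balance: 1773.8 + 0.044·F3 = 0.398·(4367 + F3)
(0.044 − 0.398)·F3 = 0.398×4367 − 1773.8 = -35.717
F3 = -35.717 / -0.354 = 100.9 tonne/day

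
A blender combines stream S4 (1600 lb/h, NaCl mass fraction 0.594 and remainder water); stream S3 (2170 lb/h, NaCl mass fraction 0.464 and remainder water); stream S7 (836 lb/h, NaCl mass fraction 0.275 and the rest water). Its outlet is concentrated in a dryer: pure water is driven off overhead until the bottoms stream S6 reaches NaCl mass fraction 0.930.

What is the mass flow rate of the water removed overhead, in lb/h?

NaCl entering = 1600×0.594 + 2170×0.464 + 836×0.275 = 2187.2 lb/h.
All NaCl reports to S6, so S6 = 2187.2/0.930 = 2351.8 lb/h.
Total feed = 4606 lb/h; overhead = 4606 − 2351.8 = 2254.2 lb/h.

2254 lb/h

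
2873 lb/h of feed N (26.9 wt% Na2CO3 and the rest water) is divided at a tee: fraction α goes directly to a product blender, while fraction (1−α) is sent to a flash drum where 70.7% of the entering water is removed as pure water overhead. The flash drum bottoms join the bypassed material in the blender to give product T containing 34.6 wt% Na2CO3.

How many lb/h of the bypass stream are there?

All 2873×0.269 = 772.84 lb/h of Na2CO3 reaches T, so T = 772.84/0.346 = 2233.6 lb/h and vapour = 639.37 lb/h.
The evaporator receives (1−α)·2873 of feed at 0.731 water and removes 0.707 of that water:
0.707×0.731×(1−α)×2873 = 639.37
(1−α) = 639.37/1484.8 = 0.4306;  α = 0.5694.
Bypass flow = 0.5694×2873 = 1635.9 lb/h.

1636 lb/h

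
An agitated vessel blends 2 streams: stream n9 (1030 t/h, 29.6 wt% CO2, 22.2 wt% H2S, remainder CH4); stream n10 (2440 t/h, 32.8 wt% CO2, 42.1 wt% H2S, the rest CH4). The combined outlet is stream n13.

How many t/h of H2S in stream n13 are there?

1256 t/h

H2S out = H2S in = 1030×0.222 + 2440×0.421 = 1255.9 t/h.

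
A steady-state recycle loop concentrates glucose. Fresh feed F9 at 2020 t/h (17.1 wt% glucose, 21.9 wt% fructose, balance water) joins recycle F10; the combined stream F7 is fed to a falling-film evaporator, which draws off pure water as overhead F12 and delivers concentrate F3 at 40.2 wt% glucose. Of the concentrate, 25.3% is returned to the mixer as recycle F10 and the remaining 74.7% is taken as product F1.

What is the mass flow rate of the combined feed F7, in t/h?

Overall glucose balance (none leaves overhead): glucose in fresh feed = glucose in product, i.e. 2020×0.171 = (1−0.253)·F3·0.402.
F3 = 345.42/(0.402×0.747) = 1150.3 t/h.
Recycle F10 = 0.253×1150.3 = 291.02 t/h.
Combined feed F7 = 2020 + 291.02 = 2311 t/h.

2311 t/h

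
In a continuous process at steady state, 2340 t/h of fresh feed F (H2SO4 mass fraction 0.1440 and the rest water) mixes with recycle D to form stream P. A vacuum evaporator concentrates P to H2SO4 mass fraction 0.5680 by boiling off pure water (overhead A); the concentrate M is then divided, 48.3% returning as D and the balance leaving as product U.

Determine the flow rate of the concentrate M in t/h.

Overall H2SO4 balance (none leaves overhead): H2SO4 in fresh feed = H2SO4 in product, i.e. 2340×0.144 = (1−0.483)·M·0.568.
M = 336.96/(0.568×0.517) = 1147.5 t/h.

1147 t/h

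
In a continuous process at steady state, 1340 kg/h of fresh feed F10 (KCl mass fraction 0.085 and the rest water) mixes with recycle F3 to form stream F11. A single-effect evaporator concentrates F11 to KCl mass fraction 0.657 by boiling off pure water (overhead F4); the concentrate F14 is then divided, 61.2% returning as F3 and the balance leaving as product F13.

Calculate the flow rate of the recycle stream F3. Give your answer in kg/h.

273.5 kg/h

Overall KCl balance (none leaves overhead): KCl in fresh feed = KCl in product, i.e. 1340×0.085 = (1−0.612)·F14·0.657.
F14 = 113.9/(0.657×0.388) = 446.81 kg/h.
Recycle F3 = 0.612×446.81 = 273.45 kg/h.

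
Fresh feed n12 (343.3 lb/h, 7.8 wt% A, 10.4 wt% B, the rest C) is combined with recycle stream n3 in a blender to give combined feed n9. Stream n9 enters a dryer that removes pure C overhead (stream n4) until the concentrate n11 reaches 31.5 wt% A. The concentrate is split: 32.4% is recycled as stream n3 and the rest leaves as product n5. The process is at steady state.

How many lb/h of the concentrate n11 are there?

125.8 lb/h

Overall A balance (none leaves overhead): A in fresh feed = A in product, i.e. 343.3×0.078 = (1−0.324)·n11·0.315.
n11 = 26.777/(0.315×0.676) = 125.75 lb/h.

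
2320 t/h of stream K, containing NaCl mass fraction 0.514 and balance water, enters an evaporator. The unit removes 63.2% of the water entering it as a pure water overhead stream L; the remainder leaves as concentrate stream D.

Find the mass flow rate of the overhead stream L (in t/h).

water entering = 2320×0.486 = 1127.5 t/h; overhead removed = 0.632×1127.5 = 712.59 t/h.

712.6 t/h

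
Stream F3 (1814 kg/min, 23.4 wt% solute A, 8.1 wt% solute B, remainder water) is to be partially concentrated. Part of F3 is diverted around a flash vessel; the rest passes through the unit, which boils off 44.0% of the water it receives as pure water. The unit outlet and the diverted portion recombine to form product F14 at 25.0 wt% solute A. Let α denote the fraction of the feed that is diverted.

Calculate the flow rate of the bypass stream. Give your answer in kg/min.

1429 kg/min

All 1814×0.234 = 424.48 kg/min of solute A reaches F14, so F14 = 424.48/0.250 = 1697.9 kg/min and vapour = 116.1 kg/min.
The evaporator receives (1−α)·1814 of feed at 0.685 water and removes 0.440 of that water:
0.440×0.685×(1−α)×1814 = 116.1
(1−α) = 116.1/546.74 = 0.2123;  α = 0.7877.
Bypass flow = 0.7877×1814 = 1428.8 kg/min.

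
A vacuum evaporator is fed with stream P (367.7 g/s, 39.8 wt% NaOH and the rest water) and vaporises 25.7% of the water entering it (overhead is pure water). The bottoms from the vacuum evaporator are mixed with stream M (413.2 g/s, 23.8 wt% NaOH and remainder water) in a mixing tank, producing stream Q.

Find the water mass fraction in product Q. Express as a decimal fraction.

Vapour removed = 0.257×0.602×367.7 = 56.888 g/s; concentrate = 310.81 g/s.
water reaching the mixer = 164.47 (from concentrate) + 413.2×0.762 = 479.33 g/s.
Product flow = 310.81 + 413.2 = 724.01 g/s; water fraction = 0.6620.

0.6620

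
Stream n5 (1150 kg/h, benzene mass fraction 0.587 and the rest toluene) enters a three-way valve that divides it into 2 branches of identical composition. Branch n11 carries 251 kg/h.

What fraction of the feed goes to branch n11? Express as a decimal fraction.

Fraction to n11 = 251/1150 = 0.2183.

0.218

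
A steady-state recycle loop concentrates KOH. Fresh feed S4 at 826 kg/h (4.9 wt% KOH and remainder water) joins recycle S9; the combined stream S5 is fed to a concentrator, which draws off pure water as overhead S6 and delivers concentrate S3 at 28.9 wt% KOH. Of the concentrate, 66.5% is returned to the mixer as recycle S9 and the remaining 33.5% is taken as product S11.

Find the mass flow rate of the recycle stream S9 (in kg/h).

Overall KOH balance (none leaves overhead): KOH in fresh feed = KOH in product, i.e. 826×0.049 = (1−0.665)·S3·0.289.
S3 = 40.474/(0.289×0.335) = 418.06 kg/h.
Recycle S9 = 0.665×418.06 = 278.01 kg/h.

278 kg/h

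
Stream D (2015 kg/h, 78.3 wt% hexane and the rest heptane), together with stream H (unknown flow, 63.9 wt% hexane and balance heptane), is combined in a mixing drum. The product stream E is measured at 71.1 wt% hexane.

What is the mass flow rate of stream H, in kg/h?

Let H be the unknown flow. Total out = 2015 + H.
hexane balance: 1577.7 + 0.639·H = 0.711·(2015 + H)
(0.639 − 0.711)·H = 0.711×2015 − 1577.7 = -145.08
H = -145.08 / -0.072 = 2015 kg/h

2015 kg/h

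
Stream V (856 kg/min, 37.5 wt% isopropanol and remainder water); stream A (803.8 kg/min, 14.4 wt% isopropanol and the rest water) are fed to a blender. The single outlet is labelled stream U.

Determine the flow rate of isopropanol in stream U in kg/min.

isopropanol out = isopropanol in = 856×0.375 + 803.8×0.144 = 436.75 kg/min.

436.7 kg/min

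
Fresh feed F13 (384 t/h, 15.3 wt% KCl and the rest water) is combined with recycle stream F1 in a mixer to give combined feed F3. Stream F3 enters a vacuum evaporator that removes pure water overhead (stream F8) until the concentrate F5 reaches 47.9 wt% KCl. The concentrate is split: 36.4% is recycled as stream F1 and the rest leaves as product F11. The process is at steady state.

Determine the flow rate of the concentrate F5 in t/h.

192.9 t/h

Overall KCl balance (none leaves overhead): KCl in fresh feed = KCl in product, i.e. 384×0.153 = (1−0.364)·F5·0.479.
F5 = 58.752/(0.479×0.636) = 192.85 t/h.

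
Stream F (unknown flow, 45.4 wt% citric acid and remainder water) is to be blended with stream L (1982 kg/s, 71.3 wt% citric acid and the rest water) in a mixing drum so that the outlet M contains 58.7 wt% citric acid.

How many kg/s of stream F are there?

Let F be the unknown flow. Total out = 1982 + F.
citric acid balance: 1413.2 + 0.454·F = 0.587·(1982 + F)
(0.454 − 0.587)·F = 0.587×1982 − 1413.2 = -249.73
F = -249.73 / -0.133 = 1877.7 kg/s

1878 kg/s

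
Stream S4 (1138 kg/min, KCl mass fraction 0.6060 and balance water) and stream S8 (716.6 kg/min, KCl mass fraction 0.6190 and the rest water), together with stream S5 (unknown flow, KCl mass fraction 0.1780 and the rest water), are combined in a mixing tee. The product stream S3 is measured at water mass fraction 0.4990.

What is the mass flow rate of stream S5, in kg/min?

631.7 kg/min

Let S5 be the unknown flow. Total out = 1854.6 + S5.
water balance: 721.4 + 0.822·S5 = 0.499·(1854.6 + S5)
(0.822 − 0.499)·S5 = 0.499×1854.6 − 721.4 = 204.05
S5 = 204.05 / 0.323 = 631.73 kg/min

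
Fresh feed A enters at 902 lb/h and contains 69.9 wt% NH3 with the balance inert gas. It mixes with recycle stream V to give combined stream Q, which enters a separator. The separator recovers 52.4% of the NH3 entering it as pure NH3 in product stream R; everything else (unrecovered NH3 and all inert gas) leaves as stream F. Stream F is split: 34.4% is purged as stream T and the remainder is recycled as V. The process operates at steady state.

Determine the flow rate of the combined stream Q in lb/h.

1706 lb/h

inert gas enters only via A and leaves only via the purge: 902×0.301 = 0.344×(inert gas in F), and the separator passes all inert gas, so inert gas in Q = inert gas in F = 789.25 lb/h.
NH3 in Q: m_A = 902×0.699 + (1−0.344)·(1−0.524)·m_A, so m_A = 630.5/0.6877 = 916.76 lb/h.
Q = 916.76 + 789.25 = 1706 lb/h.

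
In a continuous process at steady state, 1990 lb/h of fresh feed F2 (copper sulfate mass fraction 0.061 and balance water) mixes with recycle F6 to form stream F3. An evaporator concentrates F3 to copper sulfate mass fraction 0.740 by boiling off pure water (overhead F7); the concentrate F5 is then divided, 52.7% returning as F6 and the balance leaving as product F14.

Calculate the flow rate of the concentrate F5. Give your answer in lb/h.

Overall copper sulfate balance (none leaves overhead): copper sulfate in fresh feed = copper sulfate in product, i.e. 1990×0.061 = (1−0.527)·F5·0.740.
F5 = 121.39/(0.740×0.473) = 346.81 lb/h.

346.8 lb/h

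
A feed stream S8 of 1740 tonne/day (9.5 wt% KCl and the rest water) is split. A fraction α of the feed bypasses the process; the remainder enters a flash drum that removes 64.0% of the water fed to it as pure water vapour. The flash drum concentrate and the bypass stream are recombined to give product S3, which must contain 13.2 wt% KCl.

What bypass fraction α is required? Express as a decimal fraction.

0.516

All 1740×0.095 = 165.3 tonne/day of KCl reaches S3, so S3 = 165.3/0.132 = 1252.3 tonne/day and vapour = 487.73 tonne/day.
The evaporator receives (1−α)·1740 of feed at 0.905 water and removes 0.640 of that water:
0.640×0.905×(1−α)×1740 = 487.73
(1−α) = 487.73/1007.8 = 0.4839;  α = 0.5161.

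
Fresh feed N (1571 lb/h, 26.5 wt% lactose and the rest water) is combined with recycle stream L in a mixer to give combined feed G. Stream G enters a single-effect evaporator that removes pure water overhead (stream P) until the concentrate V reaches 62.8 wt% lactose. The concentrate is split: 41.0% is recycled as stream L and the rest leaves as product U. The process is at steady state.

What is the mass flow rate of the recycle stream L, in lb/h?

Overall lactose balance (none leaves overhead): lactose in fresh feed = lactose in product, i.e. 1571×0.265 = (1−0.410)·V·0.628.
V = 416.31/(0.628×0.590) = 1123.6 lb/h.
Recycle L = 0.410×1123.6 = 460.67 lb/h.

460.7 lb/h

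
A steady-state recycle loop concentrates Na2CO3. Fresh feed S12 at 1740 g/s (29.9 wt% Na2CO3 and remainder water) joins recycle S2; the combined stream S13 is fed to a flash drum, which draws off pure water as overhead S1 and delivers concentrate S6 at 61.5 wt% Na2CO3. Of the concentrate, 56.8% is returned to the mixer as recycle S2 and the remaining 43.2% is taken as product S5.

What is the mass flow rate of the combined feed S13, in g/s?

2852 g/s

Overall Na2CO3 balance (none leaves overhead): Na2CO3 in fresh feed = Na2CO3 in product, i.e. 1740×0.299 = (1−0.568)·S6·0.615.
S6 = 520.26/(0.615×0.432) = 1958.2 g/s.
Recycle S2 = 0.568×1958.2 = 1112.3 g/s.
Combined feed S13 = 1740 + 1112.3 = 2852.3 g/s.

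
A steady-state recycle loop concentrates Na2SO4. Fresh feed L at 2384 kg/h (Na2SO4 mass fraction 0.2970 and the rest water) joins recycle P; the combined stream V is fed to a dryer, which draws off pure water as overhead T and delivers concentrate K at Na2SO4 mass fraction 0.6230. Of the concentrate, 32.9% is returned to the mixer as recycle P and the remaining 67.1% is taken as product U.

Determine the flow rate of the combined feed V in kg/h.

2941 kg/h

Overall Na2SO4 balance (none leaves overhead): Na2SO4 in fresh feed = Na2SO4 in product, i.e. 2384×0.297 = (1−0.329)·K·0.623.
K = 708.05/(0.623×0.671) = 1693.8 kg/h.
Recycle P = 0.329×1693.8 = 557.25 kg/h.
Combined feed V = 2384 + 557.25 = 2941.2 kg/h.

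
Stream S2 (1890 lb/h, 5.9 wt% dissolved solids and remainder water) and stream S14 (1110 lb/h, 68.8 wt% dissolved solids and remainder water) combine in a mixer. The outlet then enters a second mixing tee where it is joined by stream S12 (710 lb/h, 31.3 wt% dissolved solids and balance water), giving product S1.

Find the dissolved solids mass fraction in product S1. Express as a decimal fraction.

Overall, product flow = 3710 lb/h.
dissolved solids in = 1890×0.059 + 1110×0.688 + 710×0.313 = 1097.4 lb/h.
dissolved solids fraction in S1 = 0.296.

0.296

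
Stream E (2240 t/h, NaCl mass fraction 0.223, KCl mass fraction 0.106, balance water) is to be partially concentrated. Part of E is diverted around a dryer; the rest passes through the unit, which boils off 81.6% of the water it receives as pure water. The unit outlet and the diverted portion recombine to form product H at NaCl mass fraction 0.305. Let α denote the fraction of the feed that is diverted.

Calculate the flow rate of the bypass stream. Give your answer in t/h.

1140 t/h

All 2240×0.223 = 499.52 t/h of NaCl reaches H, so H = 499.52/0.305 = 1637.8 t/h and vapour = 602.23 t/h.
The evaporator receives (1−α)·2240 of feed at 0.671 water and removes 0.816 of that water:
0.816×0.671×(1−α)×2240 = 602.23
(1−α) = 602.23/1226.5 = 0.4910;  α = 0.5090.
Bypass flow = 0.5090×2240 = 1140.1 t/h.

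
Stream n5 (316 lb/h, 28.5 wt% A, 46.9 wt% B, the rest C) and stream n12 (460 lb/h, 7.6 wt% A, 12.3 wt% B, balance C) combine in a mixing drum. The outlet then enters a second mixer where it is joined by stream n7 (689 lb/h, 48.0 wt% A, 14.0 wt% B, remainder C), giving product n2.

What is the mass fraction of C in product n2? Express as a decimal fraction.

Overall, product flow = 1465 lb/h.
C in = 316×0.246 + 460×0.801 + 689×0.380 = 708.02 lb/h.
C fraction in n2 = 0.483.

0.483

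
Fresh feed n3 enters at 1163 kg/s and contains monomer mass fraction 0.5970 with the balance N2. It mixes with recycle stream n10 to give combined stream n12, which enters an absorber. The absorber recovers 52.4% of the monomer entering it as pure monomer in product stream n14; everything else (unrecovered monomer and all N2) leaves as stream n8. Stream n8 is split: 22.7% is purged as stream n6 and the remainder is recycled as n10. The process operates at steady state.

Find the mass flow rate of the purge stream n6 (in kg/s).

587.4 kg/s

N2 enters only via n3 and leaves only via the purge: 1163×0.403 = 0.227×(N2 in n8), and the absorber passes all N2, so N2 in n12 = N2 in n8 = 2064.7 kg/s.
monomer in n12: m_A = 1163×0.597 + (1−0.227)·(1−0.524)·m_A, so m_A = 694.31/0.6321 = 1098.5 kg/s.
n8 = (1−0.524)×1098.5 + 2064.7 = 2587.6 kg/s.
Purge n6 = 0.227×2587.6 = 587.38 kg/s.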